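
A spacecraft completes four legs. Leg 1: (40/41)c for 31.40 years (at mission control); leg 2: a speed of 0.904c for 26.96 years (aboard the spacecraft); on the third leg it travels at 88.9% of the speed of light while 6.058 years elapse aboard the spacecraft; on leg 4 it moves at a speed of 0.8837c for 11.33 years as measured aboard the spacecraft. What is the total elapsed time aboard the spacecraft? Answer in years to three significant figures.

Leg 1: γ = 1/√(1 − (40/41)²) = 41/9 ≈ 4.556; τ_1 = 31.40/4.556 = 6.893 years.
Leg 2: 26.96 years is already measured aboard the spacecraft.
Leg 3: 6.058 years is already measured aboard the spacecraft.
Leg 4: 11.33 years is already measured aboard the spacecraft.
Total: 6.893 + 26.96 + 6.058 + 11.33 years.

τ = 51.2 years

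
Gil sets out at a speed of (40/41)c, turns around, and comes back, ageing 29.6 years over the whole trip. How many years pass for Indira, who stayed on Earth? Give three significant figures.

Δt = 135 years

γ = 1/√(1 − (40/41)²) = 41/9 ≈ 4.556
Earth-frame duration is the dilated interval: Δt = γτ = 4.556 × 29.6 years.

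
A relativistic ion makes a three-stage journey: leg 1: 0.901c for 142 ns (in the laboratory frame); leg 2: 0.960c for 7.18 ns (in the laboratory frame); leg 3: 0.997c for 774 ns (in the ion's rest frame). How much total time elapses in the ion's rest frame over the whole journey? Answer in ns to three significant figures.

τ = 838 ns

Leg 1: γ = 1/√(1 − 0.901²) = 1/√0.1882 = 2.305; τ_1 = 142/2.305 = 61.60 ns.
Leg 2: γ = 1/√(1 − 0.960²) = 25/7 ≈ 3.571; τ_2 = 7.18/3.571 = 2.010 ns.
Leg 3: 774 ns is already measured in the ion's rest frame.
Total: 61.60 + 2.010 + 774.0 ns.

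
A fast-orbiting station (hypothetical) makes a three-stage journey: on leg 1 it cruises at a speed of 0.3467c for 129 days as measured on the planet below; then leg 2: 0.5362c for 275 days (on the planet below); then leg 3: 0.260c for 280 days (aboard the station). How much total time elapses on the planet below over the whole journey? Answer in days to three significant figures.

Δt = 694 days

Leg 1: 129 days is already measured on the planet below.
Leg 2: 275 days is already measured on the planet below.
Leg 3: γ = 1/√(1 − 0.260²) = 1/√0.9324 = 1.036; Δt_3 = 1.036 × 280 = 290.0 days.
Total: 129.0 + 275.0 + 290.0 days.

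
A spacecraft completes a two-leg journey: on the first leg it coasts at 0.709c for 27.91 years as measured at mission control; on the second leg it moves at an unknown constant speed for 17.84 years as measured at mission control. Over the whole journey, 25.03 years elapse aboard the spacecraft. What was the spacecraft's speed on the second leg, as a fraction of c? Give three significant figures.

β = 0.954

Leg 1: γ = 1/√(1 − 0.709²) = 1/√0.4973 = 1.418; τ_1 = 27.91/1.418 = 19.68 years.
Leg 2: speed unknown; τ_2 = 17.84/γ_2.
Total proper time: 19.68 + τ_2 = 25.03, so τ_2 = 25.03 − 19.68 = 5.348 years.
γ_2 = 17.84/5.348 = 3.336; β = √(1 − 1/γ²) = √0.9101.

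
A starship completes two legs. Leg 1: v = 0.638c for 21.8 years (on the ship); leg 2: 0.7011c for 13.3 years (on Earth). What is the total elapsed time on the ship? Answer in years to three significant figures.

Leg 1: 21.8 years is already measured on the ship.
Leg 2: γ = 1/√(1 − 0.7011²) = 1/√0.5085 = 1.402; τ_2 = 13.3/1.402 = 9.484 years.
Total: 21.80 + 9.484 years.

τ = 31.3 years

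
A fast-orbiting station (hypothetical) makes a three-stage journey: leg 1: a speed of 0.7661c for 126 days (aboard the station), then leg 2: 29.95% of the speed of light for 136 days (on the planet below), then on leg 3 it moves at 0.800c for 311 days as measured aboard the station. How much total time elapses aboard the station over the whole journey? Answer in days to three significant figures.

Leg 1: 126 days is already measured aboard the station.
Leg 2: β = 0.2995; γ = 1/√(1 − 0.2995²) = 1/√0.9103 = 1.048; τ_2 = 136/1.048 = 129.8 days.
Leg 3: 311 days is already measured aboard the station.
Total: 126.0 + 129.8 + 311.0 days.

τ = 567 days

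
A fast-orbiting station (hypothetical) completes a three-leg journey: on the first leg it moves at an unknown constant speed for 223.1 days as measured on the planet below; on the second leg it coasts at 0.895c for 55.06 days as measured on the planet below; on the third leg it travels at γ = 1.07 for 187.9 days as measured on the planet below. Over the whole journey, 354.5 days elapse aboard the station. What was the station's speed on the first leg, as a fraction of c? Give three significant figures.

β = 0.722

Leg 1: speed unknown; τ_1 = 223.1/γ_1.
Leg 2: γ = 1/√(1 − 0.895²) = 1/√0.1990 = 2.242; τ_2 = 55.06/2.242 = 24.56 days.
Leg 3: γ = 1.07; τ_3 = 187.9/1.070 = 175.6 days.
Total proper time: τ_1 + 24.56 + 175.6 = 354.5, so τ_1 = 354.5 − 200.2 = 154.3 days.
γ_1 = 223.1/154.3 = 1.446; β = √(1 − 1/γ²) = √0.5215.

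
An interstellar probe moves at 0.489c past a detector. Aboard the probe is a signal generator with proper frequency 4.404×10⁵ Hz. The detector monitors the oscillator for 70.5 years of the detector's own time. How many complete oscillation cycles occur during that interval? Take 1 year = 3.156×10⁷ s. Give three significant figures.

γ = 1/√(1 − 0.489²) = 1/√0.7609 = 1.146
During 70.5 years of lab time, the oscillator's proper time advances by τ = Δt/γ = 70.5/1.146 = 61.50 years = 1.941×10⁹ s.
N = f × τ = 4.404×10⁵ × 1.941×10⁹ = 8.547×10¹⁴.

N = 8.55×10¹⁴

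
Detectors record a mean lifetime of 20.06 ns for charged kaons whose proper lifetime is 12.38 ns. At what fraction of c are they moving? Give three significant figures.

v = 0.787c

γ = Δt/τ₀ = 20.06/12.38 = 1.620
β = √(1 − 1/γ²) = √(1 − 0.3809) = √0.6191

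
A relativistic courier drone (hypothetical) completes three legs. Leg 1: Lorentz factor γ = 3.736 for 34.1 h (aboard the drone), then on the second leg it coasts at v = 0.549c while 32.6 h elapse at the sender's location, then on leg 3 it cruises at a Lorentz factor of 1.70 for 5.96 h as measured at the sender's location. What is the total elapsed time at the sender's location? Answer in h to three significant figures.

Δt = 166 h

Leg 1: γ = 3.736; Δt_1 = 3.736 × 34.1 = 127.4 h.
Leg 2: 32.6 h is already measured at the sender's location.
Leg 3: 5.96 h is already measured at the sender's location.
Total: 127.4 + 32.60 + 5.960 h.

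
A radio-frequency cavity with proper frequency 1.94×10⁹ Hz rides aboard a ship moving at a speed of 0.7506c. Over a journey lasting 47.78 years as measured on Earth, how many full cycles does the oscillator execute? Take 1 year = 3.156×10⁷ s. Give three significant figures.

γ = 1/√(1 − 0.7506²) = 1/√0.4366 = 1.513
The oscillator's own cycle count is N = f × τ where τ is the proper time on the ship. τ = Δt/γ = 47.78/1.513 = 31.57 years = 9.964×10⁸ s.
N = 1.94×10⁹ × 9.964×10⁸ = 1.933×10¹⁸.

N = 1.93×10¹⁸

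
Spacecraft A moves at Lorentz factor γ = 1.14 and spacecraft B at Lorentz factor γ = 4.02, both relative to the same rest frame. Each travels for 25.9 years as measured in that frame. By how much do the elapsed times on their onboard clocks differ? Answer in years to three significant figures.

|τ_A − τ_B| = 16.3 years

A: γ = 1.14; τ_A = 25.9/1.140 = 22.72 years.
B: γ = 4.02; τ_B = 25.9/4.020 = 6.443 years.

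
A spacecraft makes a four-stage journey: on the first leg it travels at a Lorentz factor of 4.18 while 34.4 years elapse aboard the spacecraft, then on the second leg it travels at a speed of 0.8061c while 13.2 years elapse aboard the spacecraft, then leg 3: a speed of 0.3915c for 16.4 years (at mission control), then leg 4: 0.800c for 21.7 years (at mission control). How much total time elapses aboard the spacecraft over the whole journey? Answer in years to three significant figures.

Leg 1: 34.4 years is already measured aboard the spacecraft.
Leg 2: 13.2 years is already measured aboard the spacecraft.
Leg 3: γ = 1/√(1 − 0.3915²) = 1/√0.8467 = 1.087; τ_3 = 16.4/1.087 = 15.09 years.
Leg 4: γ = 1/√(1 − 0.800²) = 5/3 ≈ 1.667; τ_4 = 21.7/1.667 = 13.02 years.
Total: 34.40 + 13.20 + 15.09 + 13.02 years.

τ = 75.7 years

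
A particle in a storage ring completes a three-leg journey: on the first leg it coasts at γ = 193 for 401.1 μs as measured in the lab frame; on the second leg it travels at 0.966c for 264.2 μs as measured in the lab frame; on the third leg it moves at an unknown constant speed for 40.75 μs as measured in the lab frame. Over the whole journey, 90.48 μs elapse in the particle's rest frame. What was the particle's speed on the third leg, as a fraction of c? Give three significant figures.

Leg 1: γ = 193; τ_1 = 401.1/193.0 = 2.078 μs.
Leg 2: γ = 1/√(1 − 0.966²) = 1/√0.06684 = 3.868; τ_2 = 264.2/3.868 = 68.31 μs.
Leg 3: speed unknown; τ_3 = 40.75/γ_3.
Total proper time: 2.078 + 68.31 + τ_3 = 90.48, so τ_3 = 90.48 − 70.39 = 20.09 μs.
γ_3 = 40.75/20.09 = 2.028; β = √(1 − 1/γ²) = √0.7568.

β = 0.870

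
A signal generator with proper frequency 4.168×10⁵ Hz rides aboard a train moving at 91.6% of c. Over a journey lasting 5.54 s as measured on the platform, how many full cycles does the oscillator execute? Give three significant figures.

N = 9.26×10⁵

β = 0.916; γ = 1/√(1 − 0.916²) = 1/√0.1609 = 2.493
The oscillator's own cycle count is N = f × τ where τ is the proper time on the train. τ = Δt/γ = 5.54/2.493 = 2.223 s = 2.223×10⁰ s.
N = 4.168×10⁵ × 2.223×10⁰ = 9.263×10⁵.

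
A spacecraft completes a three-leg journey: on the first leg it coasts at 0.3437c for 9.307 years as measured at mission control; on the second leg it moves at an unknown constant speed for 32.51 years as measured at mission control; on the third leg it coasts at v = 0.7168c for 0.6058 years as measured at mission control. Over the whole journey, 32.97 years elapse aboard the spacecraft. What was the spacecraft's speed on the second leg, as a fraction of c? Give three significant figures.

β = 0.681

Leg 1: γ = 1/√(1 − 0.3437²) = 1/√0.8819 = 1.065; τ_1 = 9.307/1.065 = 8.740 years.
Leg 2: speed unknown; τ_2 = 32.51/γ_2.
Leg 3: γ = 1/√(1 − 0.7168²) = 1/√0.4862 = 1.434; τ_3 = 0.6058/1.434 = 0.4224 years.
Total proper time: 8.740 + τ_2 + 0.4224 = 32.97, so τ_2 = 32.97 − 9.162 = 23.81 years.
γ_2 = 32.51/23.81 = 1.366; β = √(1 − 1/γ²) = √0.4637.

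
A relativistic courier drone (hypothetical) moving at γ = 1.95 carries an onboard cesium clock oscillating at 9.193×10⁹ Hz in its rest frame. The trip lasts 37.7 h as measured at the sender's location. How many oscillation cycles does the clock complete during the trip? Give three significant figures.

γ = 1.95
The oscillator's own cycle count is N = f × τ where τ is the proper time aboard the drone. τ = Δt/γ = 37.7/1.950 = 19.33 h = 6.960×10⁴ s.
N = 9.193×10⁹ × 6.960×10⁴ = 6.398×10¹⁴.

N = 6.40×10¹⁴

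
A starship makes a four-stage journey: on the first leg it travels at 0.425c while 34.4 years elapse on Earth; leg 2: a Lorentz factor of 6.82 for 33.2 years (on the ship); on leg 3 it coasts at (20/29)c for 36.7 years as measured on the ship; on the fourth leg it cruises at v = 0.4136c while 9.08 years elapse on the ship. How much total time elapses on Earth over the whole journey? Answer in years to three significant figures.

Leg 1: 34.4 years is already measured on Earth.
Leg 2: γ = 6.82; Δt_2 = 6.820 × 33.2 = 226.4 years.
Leg 3: γ = 1/√(1 − (20/29)²) = 29/21 ≈ 1.381; Δt_3 = 1.381 × 36.7 = 50.68 years.
Leg 4: γ = 1/√(1 − 0.4136²) = 1/√0.8289 = 1.098; Δt_4 = 1.098 × 9.08 = 9.973 years.
Total: 34.40 + 226.4 + 50.68 + 9.973 years.

Δt = 321 years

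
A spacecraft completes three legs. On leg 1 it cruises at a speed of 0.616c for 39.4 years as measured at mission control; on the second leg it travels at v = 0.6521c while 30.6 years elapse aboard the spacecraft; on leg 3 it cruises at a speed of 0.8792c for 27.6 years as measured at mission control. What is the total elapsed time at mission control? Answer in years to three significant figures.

Leg 1: 39.4 years is already measured at mission control.
Leg 2: γ = 1/√(1 − 0.6521²) = 1/√0.5748 = 1.319; Δt_2 = 1.319 × 30.6 = 40.36 years.
Leg 3: 27.6 years is already measured at mission control.
Total: 39.40 + 40.36 + 27.60 years.

Δt = 107 years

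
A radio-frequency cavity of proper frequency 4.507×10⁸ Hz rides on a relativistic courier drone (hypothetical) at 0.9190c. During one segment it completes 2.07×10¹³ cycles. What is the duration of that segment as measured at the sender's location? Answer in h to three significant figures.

γ = 1/√(1 − 0.9190²) = 1/√0.1554 = 2.536
Proper time for N cycles: τ = N/f = 2.07×10¹³/(4.507×10⁸) = 4.593×10⁴ s = 12.76 h.
Lab-frame duration Δt = γτ = 2.536 × 12.76 = 32.36 h.

Δt = 32.4 h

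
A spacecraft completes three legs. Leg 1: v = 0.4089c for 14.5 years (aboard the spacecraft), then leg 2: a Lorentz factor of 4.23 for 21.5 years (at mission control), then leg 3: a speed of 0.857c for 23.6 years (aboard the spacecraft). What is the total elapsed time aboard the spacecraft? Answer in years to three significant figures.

Leg 1: 14.5 years is already measured aboard the spacecraft.
Leg 2: γ = 4.23; τ_2 = 21.5/4.230 = 5.083 years.
Leg 3: 23.6 years is already measured aboard the spacecraft.
Total: 14.50 + 5.083 + 23.60 years.

τ = 43.2 years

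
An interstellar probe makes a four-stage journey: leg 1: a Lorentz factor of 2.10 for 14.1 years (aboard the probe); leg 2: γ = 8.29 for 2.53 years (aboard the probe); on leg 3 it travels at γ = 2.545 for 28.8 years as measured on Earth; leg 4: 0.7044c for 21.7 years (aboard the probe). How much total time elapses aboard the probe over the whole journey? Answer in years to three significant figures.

Leg 1: 14.1 years is already measured aboard the probe.
Leg 2: 2.53 years is already measured aboard the probe.
Leg 3: γ = 2.545; τ_3 = 28.8/2.545 = 11.32 years.
Leg 4: 21.7 years is already measured aboard the probe.
Total: 14.10 + 2.530 + 11.32 + 21.70 years.

τ = 49.6 years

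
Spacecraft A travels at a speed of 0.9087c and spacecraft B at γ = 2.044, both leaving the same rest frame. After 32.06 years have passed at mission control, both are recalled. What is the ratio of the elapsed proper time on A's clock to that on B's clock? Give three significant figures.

A: γ = 1/√(1 − 0.9087²) = 1/√0.1743 = 2.395. B: γ = 2.044.
τ_A/τ_B = γ_B/γ_A = 2.044/2.395 = 0.8533, so τ_A/τ_B = 0.8533.

τ_A/τ_B = 0.853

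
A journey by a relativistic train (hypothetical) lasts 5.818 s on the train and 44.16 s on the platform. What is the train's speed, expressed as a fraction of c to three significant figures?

v = 0.991c

The proper time is measured on the train (both events occur at the train's location); Δt is measured on the platform. γ = Δt/τ = 44.16/5.818 = 7.590.
β = √(1 − 1/γ²) = √(1 − 0.01736) = √0.9826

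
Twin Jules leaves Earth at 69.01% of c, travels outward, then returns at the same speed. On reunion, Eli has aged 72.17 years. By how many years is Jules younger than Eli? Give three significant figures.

Δt − τ = 19.9 years

β = 0.6901; γ = 1/√(1 − 0.6901²) = 1/√0.5238 = 1.382
Jules's elapsed proper time: τ = 72.17/1.382 = 52.23 years.
Age gap = Δt − τ = 72.17 − 52.23 years.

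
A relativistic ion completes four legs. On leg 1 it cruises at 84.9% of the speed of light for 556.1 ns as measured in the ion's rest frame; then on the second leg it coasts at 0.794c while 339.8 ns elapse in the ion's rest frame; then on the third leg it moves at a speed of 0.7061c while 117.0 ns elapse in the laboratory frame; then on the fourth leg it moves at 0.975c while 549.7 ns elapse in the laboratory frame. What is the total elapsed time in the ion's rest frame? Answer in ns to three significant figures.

τ = 1100 ns

Leg 1: 556.1 ns is already measured in the ion's rest frame.
Leg 2: 339.8 ns is already measured in the ion's rest frame.
Leg 3: γ = 1/√(1 − 0.7061²) = 1/√0.5014 = 1.412; τ_3 = 117.0/1.412 = 82.85 ns.
Leg 4: γ = 1/√(1 − 0.975²) = 1/√0.04938 = 4.500; τ_4 = 549.7/4.500 = 122.1 ns.
Total: 556.1 + 339.8 + 82.85 + 122.1 ns.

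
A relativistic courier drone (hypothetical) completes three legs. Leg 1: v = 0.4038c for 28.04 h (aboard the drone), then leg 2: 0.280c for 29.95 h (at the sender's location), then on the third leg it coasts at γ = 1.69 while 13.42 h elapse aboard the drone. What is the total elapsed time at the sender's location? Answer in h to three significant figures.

Leg 1: γ = 1/√(1 − 0.4038²) = 1/√0.8369 = 1.093; Δt_1 = 1.093 × 28.04 = 30.65 h.
Leg 2: 29.95 h is already measured at the sender's location.
Leg 3: γ = 1.69; Δt_3 = 1.690 × 13.42 = 22.68 h.
Total: 30.65 + 29.95 + 22.68 h.

Δt = 83.3 h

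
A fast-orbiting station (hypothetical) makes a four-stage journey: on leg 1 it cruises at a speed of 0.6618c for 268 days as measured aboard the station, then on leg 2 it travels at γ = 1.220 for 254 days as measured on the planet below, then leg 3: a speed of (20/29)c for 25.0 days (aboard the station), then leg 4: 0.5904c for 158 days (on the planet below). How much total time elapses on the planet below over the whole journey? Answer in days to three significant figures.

Δt = 804 days

Leg 1: γ = 1/√(1 − 0.6618²) = 1/√0.5620 = 1.334; Δt_1 = 1.334 × 268 = 357.5 days.
Leg 2: 254 days is already measured on the planet below.
Leg 3: γ = 1/√(1 − (20/29)²) = 29/21 ≈ 1.381; Δt_3 = 1.381 × 25.0 = 34.52 days.
Leg 4: 158 days is already measured on the planet below.
Total: 357.5 + 254.0 + 34.52 + 158.0 days.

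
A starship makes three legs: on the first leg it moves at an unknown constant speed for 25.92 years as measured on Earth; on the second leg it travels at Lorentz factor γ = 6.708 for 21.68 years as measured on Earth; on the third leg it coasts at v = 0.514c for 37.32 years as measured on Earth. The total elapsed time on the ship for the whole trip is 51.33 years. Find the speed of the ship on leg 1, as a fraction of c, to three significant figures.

β = 0.784

Leg 1: speed unknown; τ_1 = 25.92/γ_1.
Leg 2: γ = 6.708; τ_2 = 21.68/6.708 = 3.232 years.
Leg 3: γ = 1/√(1 − 0.514²) = 1/√0.7358 = 1.166; τ_3 = 37.32/1.166 = 32.01 years.
Total proper time: τ_1 + 3.232 + 32.01 = 51.33, so τ_1 = 51.33 − 35.24 = 16.09 years.
γ_1 = 25.92/16.09 = 1.611; β = √(1 − 1/γ²) = √0.6149.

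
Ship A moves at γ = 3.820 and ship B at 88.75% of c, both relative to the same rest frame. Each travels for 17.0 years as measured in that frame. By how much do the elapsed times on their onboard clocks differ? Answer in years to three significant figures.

|τ_A − τ_B| = 3.38 years

A: γ = 3.820; τ_A = 17.0/3.820 = 4.450 years.
B: β = 0.8875; γ = 1/√(1 − 0.8875²) = 1/√0.2123 = 2.170; τ_B = 17.0/2.170 = 7.834 years.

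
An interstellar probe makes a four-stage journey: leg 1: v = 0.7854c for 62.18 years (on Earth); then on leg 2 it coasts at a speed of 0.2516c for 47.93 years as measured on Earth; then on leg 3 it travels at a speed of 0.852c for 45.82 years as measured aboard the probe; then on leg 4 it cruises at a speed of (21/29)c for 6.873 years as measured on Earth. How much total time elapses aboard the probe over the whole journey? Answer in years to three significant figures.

Leg 1: γ = 1/√(1 − 0.7854²) = 1/√0.3831 = 1.616; τ_1 = 62.18/1.616 = 38.49 years.
Leg 2: γ = 1/√(1 − 0.2516²) = 1/√0.9367 = 1.033; τ_2 = 47.93/1.033 = 46.39 years.
Leg 3: 45.82 years is already measured aboard the probe.
Leg 4: γ = 1/√(1 − (21/29)²) = 29/20 = 1.450; τ_4 = 6.873/1.450 = 4.740 years.
Total: 38.49 + 46.39 + 45.82 + 4.740 years.

τ = 135 years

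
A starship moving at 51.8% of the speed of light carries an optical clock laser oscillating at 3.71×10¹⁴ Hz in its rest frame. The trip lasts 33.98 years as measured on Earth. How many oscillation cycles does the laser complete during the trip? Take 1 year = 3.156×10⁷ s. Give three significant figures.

N = 3.40×10²³

β = 0.518; γ = 1/√(1 − 0.518²) = 1/√0.7317 = 1.169
The oscillator's own cycle count is N = f × τ where τ is the proper time on the ship. τ = Δt/γ = 33.98/1.169 = 29.07 years = 9.173×10⁸ s.
N = 3.71×10¹⁴ × 9.173×10⁸ = 3.403×10²³.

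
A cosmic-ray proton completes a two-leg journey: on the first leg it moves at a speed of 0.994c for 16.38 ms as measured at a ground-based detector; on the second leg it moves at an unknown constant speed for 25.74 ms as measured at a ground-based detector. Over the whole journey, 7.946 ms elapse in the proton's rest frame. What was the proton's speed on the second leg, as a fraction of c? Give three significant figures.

β = 0.971

Leg 1: γ = 1/√(1 − 0.994²) = 1/√0.01196 = 9.142; τ_1 = 16.38/9.142 = 1.792 ms.
Leg 2: speed unknown; τ_2 = 25.74/γ_2.
Total proper time: 1.792 + τ_2 = 7.946, so τ_2 = 7.946 − 1.792 = 6.154 ms.
γ_2 = 25.74/6.154 = 4.182; β = √(1 − 1/γ²) = √0.9428.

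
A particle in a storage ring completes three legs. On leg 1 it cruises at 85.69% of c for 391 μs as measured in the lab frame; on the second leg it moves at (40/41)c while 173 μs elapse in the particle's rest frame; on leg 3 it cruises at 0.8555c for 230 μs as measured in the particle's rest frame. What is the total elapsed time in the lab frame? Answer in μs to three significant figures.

Δt = 1620 μs

Leg 1: 391 μs is already measured in the lab frame.
Leg 2: γ = 1/√(1 − (40/41)²) = 41/9 ≈ 4.556; Δt_2 = 4.556 × 173 = 788.1 μs.
Leg 3: γ = 1/√(1 − 0.8555²) = 1/√0.2681 = 1.931; Δt_3 = 1.931 × 230 = 444.2 μs.
Total: 391.0 + 788.1 + 444.2 μs.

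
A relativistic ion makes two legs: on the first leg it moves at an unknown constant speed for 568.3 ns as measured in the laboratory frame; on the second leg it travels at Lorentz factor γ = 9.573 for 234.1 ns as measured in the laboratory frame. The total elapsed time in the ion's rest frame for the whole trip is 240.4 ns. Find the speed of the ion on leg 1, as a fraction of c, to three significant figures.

Leg 1: speed unknown; τ_1 = 568.3/γ_1.
Leg 2: γ = 9.573; τ_2 = 234.1/9.573 = 24.45 ns.
Total proper time: τ_1 + 24.45 = 240.4, so τ_1 = 240.4 − 24.45 = 215.9 ns.
γ_1 = 568.3/215.9 = 2.632; β = √(1 − 1/γ²) = √0.8556.

β = 0.925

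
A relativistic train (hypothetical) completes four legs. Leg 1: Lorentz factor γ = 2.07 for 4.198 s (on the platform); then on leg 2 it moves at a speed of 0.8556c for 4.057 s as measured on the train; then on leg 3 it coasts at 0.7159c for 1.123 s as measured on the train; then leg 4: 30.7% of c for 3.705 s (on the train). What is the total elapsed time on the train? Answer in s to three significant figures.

τ = 10.9 s

Leg 1: γ = 2.07; τ_1 = 4.198/2.070 = 2.028 s.
Leg 2: 4.057 s is already measured on the train.
Leg 3: 1.123 s is already measured on the train.
Leg 4: 3.705 s is already measured on the train.
Total: 2.028 + 4.057 + 1.123 + 3.705 s.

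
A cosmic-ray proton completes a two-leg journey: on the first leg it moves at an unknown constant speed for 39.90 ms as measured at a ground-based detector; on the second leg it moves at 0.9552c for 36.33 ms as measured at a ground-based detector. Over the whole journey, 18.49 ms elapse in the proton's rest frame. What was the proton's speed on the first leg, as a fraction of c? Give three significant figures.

Leg 1: speed unknown; τ_1 = 39.90/γ_1.
Leg 2: γ = 1/√(1 − 0.9552²) = 1/√0.08759 = 3.379; τ_2 = 36.33/3.379 = 10.75 ms.
Total proper time: τ_1 + 10.75 = 18.49, so τ_1 = 18.49 − 10.75 = 7.738 ms.
γ_1 = 39.90/7.738 = 5.157; β = √(1 − 1/γ²) = √0.9624.

β = 0.981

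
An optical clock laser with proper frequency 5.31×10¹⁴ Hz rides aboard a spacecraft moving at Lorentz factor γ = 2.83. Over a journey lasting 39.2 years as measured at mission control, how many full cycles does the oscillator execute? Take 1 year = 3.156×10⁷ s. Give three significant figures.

N = 2.32×10²³

γ = 2.83
The oscillator's own cycle count is N = f × τ where τ is the proper time aboard the spacecraft. τ = Δt/γ = 39.2/2.830 = 13.85 years = 4.372×10⁸ s.
N = 5.31×10¹⁴ × 4.372×10⁸ = 2.321×10²³.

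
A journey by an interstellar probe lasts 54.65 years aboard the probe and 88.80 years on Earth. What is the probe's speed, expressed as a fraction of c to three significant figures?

v = 0.788c

The proper time is measured aboard the probe (both events occur at the probe's location); Δt is measured on Earth. γ = Δt/τ = 88.80/54.65 = 1.625.
β = √(1 − 1/γ²) = √(1 − 0.3788) = √0.6212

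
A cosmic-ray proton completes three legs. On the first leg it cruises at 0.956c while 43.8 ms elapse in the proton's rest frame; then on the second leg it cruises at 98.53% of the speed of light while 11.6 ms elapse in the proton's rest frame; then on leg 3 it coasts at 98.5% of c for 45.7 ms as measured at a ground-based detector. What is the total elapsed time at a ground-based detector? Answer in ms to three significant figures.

Δt = 263 ms

Leg 1: γ = 1/√(1 − 0.956²) = 1/√0.08606 = 3.409; Δt_1 = 3.409 × 43.8 = 149.3 ms.
Leg 2: β = 0.9853; γ = 1/√(1 − 0.9853²) = 1/√0.02918 = 5.854; Δt_2 = 5.854 × 11.6 = 67.90 ms.
Leg 3: 45.7 ms is already measured at a ground-based detector.
Total: 149.3 + 67.90 + 45.70 ms.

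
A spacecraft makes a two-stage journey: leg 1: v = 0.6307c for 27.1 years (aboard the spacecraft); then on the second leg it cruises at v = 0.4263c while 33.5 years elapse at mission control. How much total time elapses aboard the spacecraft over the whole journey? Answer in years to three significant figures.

Leg 1: 27.1 years is already measured aboard the spacecraft.
Leg 2: γ = 1/√(1 − 0.4263²) = 1/√0.8183 = 1.105; τ_2 = 33.5/1.105 = 30.30 years.
Total: 27.10 + 30.30 years.

τ = 57.4 years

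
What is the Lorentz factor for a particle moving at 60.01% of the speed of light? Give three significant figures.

β = 0.6001; γ = 1/√(1 − 0.6001²) = 1/√0.6399 = 1.250

γ = 1.25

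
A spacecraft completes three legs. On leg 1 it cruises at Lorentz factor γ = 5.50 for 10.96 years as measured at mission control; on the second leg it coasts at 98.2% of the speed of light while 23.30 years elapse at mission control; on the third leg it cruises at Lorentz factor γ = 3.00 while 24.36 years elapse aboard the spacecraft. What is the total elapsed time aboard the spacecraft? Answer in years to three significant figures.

τ = 30.8 years

Leg 1: γ = 5.50; τ_1 = 10.96/5.500 = 1.993 years.
Leg 2: β = 0.982; γ = 1/√(1 − 0.982²) = 1/√0.03568 = 5.294; τ_2 = 23.30/5.294 = 4.401 years.
Leg 3: 24.36 years is already measured aboard the spacecraft.
Total: 1.993 + 4.401 + 24.36 years.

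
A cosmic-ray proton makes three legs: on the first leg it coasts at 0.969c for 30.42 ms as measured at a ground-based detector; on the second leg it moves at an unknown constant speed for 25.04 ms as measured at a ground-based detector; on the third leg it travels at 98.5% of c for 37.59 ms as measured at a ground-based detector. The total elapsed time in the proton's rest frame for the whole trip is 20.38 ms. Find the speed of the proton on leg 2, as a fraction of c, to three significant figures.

β = 0.967

Leg 1: γ = 1/√(1 − 0.969²) = 1/√0.06104 = 4.048; τ_1 = 30.42/4.048 = 7.516 ms.
Leg 2: speed unknown; τ_2 = 25.04/γ_2.
Leg 3: β = 0.985; γ = 1/√(1 − 0.985²) = 1/√0.02977 = 5.795; τ_3 = 37.59/5.795 = 6.486 ms.
Total proper time: 7.516 + τ_2 + 6.486 = 20.38, so τ_2 = 20.38 − 14.00 = 6.378 ms.
γ_2 = 25.04/6.378 = 3.926; β = √(1 − 1/γ²) = √0.9351.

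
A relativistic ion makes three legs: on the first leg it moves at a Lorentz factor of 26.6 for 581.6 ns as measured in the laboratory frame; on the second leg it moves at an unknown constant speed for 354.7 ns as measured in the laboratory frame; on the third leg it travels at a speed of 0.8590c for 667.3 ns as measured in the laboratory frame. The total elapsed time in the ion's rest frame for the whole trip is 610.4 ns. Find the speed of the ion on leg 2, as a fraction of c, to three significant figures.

β = 0.718

Leg 1: γ = 26.6; τ_1 = 581.6/26.60 = 21.86 ns.
Leg 2: speed unknown; τ_2 = 354.7/γ_2.
Leg 3: γ = 1/√(1 − 0.8590²) = 1/√0.2621 = 1.953; τ_3 = 667.3/1.953 = 341.6 ns.
Total proper time: 21.86 + τ_2 + 341.6 = 610.4, so τ_2 = 610.4 − 363.5 = 246.9 ns.
γ_2 = 354.7/246.9 = 1.437; β = √(1 − 1/γ²) = √0.5155.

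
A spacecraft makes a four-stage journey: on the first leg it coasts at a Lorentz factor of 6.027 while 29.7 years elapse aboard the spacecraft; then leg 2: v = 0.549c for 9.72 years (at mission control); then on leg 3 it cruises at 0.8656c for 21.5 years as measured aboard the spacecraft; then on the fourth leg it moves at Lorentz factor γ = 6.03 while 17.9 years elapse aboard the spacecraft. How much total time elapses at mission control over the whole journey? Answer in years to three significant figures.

Leg 1: γ = 6.027; Δt_1 = 6.027 × 29.7 = 179.0 years.
Leg 2: 9.72 years is already measured at mission control.
Leg 3: γ = 1/√(1 − 0.8656²) = 1/√0.2507 = 1.997; Δt_3 = 1.997 × 21.5 = 42.94 years.
Leg 4: γ = 6.03; Δt_4 = 6.030 × 17.9 = 107.9 years.
Total: 179.0 + 9.720 + 42.94 + 107.9 years.

Δt = 340 years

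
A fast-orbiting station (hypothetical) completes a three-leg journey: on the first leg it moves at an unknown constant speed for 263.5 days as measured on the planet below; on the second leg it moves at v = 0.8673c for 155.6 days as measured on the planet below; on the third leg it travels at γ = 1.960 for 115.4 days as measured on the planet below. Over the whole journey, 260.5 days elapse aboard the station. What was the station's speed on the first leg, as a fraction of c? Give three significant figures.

Leg 1: speed unknown; τ_1 = 263.5/γ_1.
Leg 2: γ = 1/√(1 − 0.8673²) = 1/√0.2478 = 2.009; τ_2 = 155.6/2.009 = 77.46 days.
Leg 3: γ = 1.960; τ_3 = 115.4/1.960 = 58.88 days.
Total proper time: τ_1 + 77.46 + 58.88 = 260.5, so τ_1 = 260.5 − 136.3 = 124.2 days.
γ_1 = 263.5/124.2 = 2.122; β = √(1 − 1/γ²) = √0.7779.

β = 0.882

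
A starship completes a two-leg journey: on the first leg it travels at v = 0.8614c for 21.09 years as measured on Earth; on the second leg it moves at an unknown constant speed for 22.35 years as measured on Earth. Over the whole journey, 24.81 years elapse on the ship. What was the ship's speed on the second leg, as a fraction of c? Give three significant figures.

β = 0.776

Leg 1: γ = 1/√(1 − 0.8614²) = 1/√0.2580 = 1.969; τ_1 = 21.09/1.969 = 10.71 years.
Leg 2: speed unknown; τ_2 = 22.35/γ_2.
Total proper time: 10.71 + τ_2 = 24.81, so τ_2 = 24.81 − 10.71 = 14.10 years.
γ_2 = 22.35/14.10 = 1.585; β = √(1 − 1/γ²) = √0.6021.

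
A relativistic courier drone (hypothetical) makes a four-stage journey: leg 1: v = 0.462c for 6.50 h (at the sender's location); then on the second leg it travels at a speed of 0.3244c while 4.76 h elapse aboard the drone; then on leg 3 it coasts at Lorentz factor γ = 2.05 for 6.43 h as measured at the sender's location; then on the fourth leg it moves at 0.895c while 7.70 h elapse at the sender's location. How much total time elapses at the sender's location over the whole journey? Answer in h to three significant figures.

Δt = 25.7 h

Leg 1: 6.50 h is already measured at the sender's location.
Leg 2: γ = 1/√(1 − 0.3244²) = 1/√0.8948 = 1.057; Δt_2 = 1.057 × 4.76 = 5.032 h.
Leg 3: 6.43 h is already measured at the sender's location.
Leg 4: 7.70 h is already measured at the sender's location.
Total: 6.500 + 5.032 + 6.430 + 7.700 h.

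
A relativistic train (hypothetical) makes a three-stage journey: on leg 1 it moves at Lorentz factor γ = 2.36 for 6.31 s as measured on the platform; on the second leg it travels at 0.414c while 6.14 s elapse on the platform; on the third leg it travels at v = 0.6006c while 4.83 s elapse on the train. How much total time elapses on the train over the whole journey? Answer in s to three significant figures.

τ = 13.1 s

Leg 1: γ = 2.36; τ_1 = 6.31/2.360 = 2.674 s.
Leg 2: γ = 1/√(1 − 0.414²) = 1/√0.8286 = 1.099; τ_2 = 6.14/1.099 = 5.589 s.
Leg 3: 4.83 s is already measured on the train.
Total: 2.674 + 5.589 + 4.830 s.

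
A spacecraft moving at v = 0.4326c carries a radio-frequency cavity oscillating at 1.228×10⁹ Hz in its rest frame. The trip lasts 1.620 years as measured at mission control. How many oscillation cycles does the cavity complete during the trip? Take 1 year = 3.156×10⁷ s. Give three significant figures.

γ = 1/√(1 − 0.4326²) = 1/√0.8129 = 1.109
The oscillator's own cycle count is N = f × τ where τ is the proper time aboard the spacecraft. τ = Δt/γ = 1.620/1.109 = 1.461 years = 4.610×10⁷ s.
N = 1.228×10⁹ × 4.610×10⁷ = 5.661×10¹⁶.

N = 5.66×10¹⁶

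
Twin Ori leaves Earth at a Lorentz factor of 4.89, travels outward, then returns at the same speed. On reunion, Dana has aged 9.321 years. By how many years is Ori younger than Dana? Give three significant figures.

Δt − τ = 7.41 years

γ = 4.89
Ori's elapsed proper time: τ = 9.321/4.890 = 1.906 years.
Age gap = Δt − τ = 9.321 − 1.906 years.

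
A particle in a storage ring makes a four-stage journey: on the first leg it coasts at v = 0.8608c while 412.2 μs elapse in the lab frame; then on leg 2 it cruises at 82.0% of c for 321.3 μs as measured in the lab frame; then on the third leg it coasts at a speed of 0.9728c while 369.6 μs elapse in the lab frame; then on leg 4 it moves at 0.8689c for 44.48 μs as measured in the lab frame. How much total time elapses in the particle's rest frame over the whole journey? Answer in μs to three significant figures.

Leg 1: γ = 1/√(1 − 0.8608²) = 1/√0.2590 = 1.965; τ_1 = 412.2/1.965 = 209.8 μs.
Leg 2: β = 0.820; γ = 1/√(1 − 0.820²) = 1/√0.3276 = 1.747; τ_2 = 321.3/1.747 = 183.9 μs.
Leg 3: γ = 1/√(1 − 0.9728²) = 1/√0.05366 = 4.317; τ_3 = 369.6/4.317 = 85.62 μs.
Leg 4: γ = 1/√(1 − 0.8689²) = 1/√0.2450 = 2.020; τ_4 = 44.48/2.020 = 22.02 μs.
Total: 209.8 + 183.9 + 85.62 + 22.02 μs.

τ = 501 μs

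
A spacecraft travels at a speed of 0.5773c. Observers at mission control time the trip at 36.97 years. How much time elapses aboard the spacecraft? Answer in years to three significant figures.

τ = 30.2 years

γ = 1/√(1 − 0.5773²) = 1/√0.6667 = 1.225
The interval measured at mission control is the dilated one; the clock aboard the spacecraft measures the proper time τ = Δt/γ = 36.97/1.225 years.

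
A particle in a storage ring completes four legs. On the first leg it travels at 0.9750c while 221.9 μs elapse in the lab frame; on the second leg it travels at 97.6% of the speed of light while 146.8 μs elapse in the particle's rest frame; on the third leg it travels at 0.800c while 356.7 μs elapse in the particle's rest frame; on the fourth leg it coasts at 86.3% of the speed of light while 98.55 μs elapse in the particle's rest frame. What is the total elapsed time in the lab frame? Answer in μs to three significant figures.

Δt = 1690 μs

Leg 1: 221.9 μs is already measured in the lab frame.
Leg 2: β = 0.976; γ = 1/√(1 − 0.976²) = 1/√0.04742 = 4.592; Δt_2 = 4.592 × 146.8 = 674.1 μs.
Leg 3: γ = 1/√(1 − 0.800²) = 5/3 ≈ 1.667; Δt_3 = 1.667 × 356.7 = 594.5 μs.
Leg 4: β = 0.863; γ = 1/√(1 − 0.863²) = 1/√0.2552 = 1.979; Δt_4 = 1.979 × 98.55 = 195.1 μs.
Total: 221.9 + 674.1 + 594.5 + 195.1 μs.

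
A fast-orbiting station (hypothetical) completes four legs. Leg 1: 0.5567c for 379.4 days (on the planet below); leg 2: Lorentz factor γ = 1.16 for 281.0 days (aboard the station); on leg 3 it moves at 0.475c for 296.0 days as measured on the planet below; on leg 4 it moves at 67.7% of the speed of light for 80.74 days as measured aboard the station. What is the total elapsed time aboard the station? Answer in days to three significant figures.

Leg 1: γ = 1/√(1 − 0.5567²) = 1/√0.6901 = 1.204; τ_1 = 379.4/1.204 = 315.2 days.
Leg 2: 281.0 days is already measured aboard the station.
Leg 3: γ = 1/√(1 − 0.475²) = 1/√0.7744 = 1.136; τ_3 = 296.0/1.136 = 260.5 days.
Leg 4: 80.74 days is already measured aboard the station.
Total: 315.2 + 281.0 + 260.5 + 80.74 days.

τ = 937 days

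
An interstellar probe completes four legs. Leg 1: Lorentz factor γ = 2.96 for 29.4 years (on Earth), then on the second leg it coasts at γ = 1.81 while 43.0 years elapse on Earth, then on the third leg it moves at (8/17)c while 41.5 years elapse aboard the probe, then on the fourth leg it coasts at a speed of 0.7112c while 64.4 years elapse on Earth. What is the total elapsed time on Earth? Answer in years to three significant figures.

Δt = 184 years

Leg 1: 29.4 years is already measured on Earth.
Leg 2: 43.0 years is already measured on Earth.
Leg 3: γ = 1/√(1 − (8/17)²) = 17/15 ≈ 1.133; Δt_3 = 1.133 × 41.5 = 47.03 years.
Leg 4: 64.4 years is already measured on Earth.
Total: 29.40 + 43.00 + 47.03 + 64.40 years.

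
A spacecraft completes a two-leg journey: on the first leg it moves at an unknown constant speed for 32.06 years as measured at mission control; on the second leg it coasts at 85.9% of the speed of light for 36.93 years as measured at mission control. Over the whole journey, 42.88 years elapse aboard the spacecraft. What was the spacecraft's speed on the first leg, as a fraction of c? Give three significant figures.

Leg 1: speed unknown; τ_1 = 32.06/γ_1.
Leg 2: β = 0.859; γ = 1/√(1 − 0.859²) = 1/√0.2621 = 1.953; τ_2 = 36.93/1.953 = 18.91 years.
Total proper time: τ_1 + 18.91 = 42.88, so τ_1 = 42.88 − 18.91 = 23.97 years.
γ_1 = 32.06/23.97 = 1.337; β = √(1 − 1/γ²) = √0.4409.

β = 0.664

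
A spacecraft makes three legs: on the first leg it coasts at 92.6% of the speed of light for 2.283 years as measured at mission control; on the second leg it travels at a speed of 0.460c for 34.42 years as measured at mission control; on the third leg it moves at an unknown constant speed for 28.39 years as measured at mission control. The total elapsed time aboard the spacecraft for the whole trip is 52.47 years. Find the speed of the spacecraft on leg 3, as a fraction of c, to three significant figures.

β = 0.671

Leg 1: β = 0.926; γ = 1/√(1 − 0.926²) = 1/√0.1425 = 2.649; τ_1 = 2.283/2.649 = 0.8619 years.
Leg 2: γ = 1/√(1 − 0.460²) = 1/√0.7884 = 1.126; τ_2 = 34.42/1.126 = 30.56 years.
Leg 3: speed unknown; τ_3 = 28.39/γ_3.
Total proper time: 0.8619 + 30.56 + τ_3 = 52.47, so τ_3 = 52.47 − 31.42 = 21.05 years.
γ_3 = 28.39/21.05 = 1.349; β = √(1 − 1/γ²) = √0.4505.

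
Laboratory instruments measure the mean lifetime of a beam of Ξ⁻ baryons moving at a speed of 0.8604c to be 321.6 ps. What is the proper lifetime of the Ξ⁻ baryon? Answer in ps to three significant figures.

γ = 1/√(1 − 0.8604²) = 1/√0.2597 = 1.962
The lab-frame lifetime is the dilated interval; the proper lifetime is τ₀ = Δt/γ = 321.6/1.962 ps.

τ₀ = 164 ps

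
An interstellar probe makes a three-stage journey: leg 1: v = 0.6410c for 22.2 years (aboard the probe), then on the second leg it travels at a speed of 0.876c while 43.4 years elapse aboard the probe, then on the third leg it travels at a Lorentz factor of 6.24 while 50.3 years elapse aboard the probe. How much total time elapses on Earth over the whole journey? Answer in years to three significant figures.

Δt = 433 years

Leg 1: γ = 1/√(1 − 0.6410²) = 1/√0.5891 = 1.303; Δt_1 = 1.303 × 22.2 = 28.92 years.
Leg 2: γ = 1/√(1 − 0.876²) = 1/√0.2326 = 2.073; Δt_2 = 2.073 × 43.4 = 89.98 years.
Leg 3: γ = 6.24; Δt_3 = 6.240 × 50.3 = 313.9 years.
Total: 28.92 + 89.98 + 313.9 years.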